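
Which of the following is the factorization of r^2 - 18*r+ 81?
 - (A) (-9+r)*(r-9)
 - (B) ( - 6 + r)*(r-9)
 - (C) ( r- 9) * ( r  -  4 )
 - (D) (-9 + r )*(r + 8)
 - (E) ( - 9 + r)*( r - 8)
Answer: A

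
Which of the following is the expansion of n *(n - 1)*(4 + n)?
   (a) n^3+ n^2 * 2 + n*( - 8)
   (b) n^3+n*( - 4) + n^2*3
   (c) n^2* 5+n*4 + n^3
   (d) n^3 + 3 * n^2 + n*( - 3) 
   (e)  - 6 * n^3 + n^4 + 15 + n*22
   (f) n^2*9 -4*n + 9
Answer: b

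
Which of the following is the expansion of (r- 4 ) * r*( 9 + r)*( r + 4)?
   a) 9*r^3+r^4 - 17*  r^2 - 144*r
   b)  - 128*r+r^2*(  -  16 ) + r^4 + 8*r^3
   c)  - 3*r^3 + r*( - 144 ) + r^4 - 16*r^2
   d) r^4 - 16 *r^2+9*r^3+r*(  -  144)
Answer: d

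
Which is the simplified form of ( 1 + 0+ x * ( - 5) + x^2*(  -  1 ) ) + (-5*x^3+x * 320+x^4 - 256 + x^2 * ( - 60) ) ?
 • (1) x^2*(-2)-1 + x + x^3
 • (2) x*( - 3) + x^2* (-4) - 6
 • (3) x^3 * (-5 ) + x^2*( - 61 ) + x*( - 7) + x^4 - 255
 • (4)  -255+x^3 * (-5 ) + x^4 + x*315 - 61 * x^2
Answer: 4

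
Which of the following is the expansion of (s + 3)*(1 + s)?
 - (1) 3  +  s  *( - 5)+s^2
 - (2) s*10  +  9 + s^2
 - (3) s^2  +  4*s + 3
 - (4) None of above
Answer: 3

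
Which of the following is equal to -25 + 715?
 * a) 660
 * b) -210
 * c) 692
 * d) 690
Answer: d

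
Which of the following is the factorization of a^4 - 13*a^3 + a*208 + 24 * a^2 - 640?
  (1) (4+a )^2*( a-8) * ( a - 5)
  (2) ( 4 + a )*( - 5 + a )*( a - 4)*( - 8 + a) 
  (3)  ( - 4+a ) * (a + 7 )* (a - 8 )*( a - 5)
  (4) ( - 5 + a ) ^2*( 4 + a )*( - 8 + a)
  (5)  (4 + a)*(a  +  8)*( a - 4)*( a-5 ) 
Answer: 2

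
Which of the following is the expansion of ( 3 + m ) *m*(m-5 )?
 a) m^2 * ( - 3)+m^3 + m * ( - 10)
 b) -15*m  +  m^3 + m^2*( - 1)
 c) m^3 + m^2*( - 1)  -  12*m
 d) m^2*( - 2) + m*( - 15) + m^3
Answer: d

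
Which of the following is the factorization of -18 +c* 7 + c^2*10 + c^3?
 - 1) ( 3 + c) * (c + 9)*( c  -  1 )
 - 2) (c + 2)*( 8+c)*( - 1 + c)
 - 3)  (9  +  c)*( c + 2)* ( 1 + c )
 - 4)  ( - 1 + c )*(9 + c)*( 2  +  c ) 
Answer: 4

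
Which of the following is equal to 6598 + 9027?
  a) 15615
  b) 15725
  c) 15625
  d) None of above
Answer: c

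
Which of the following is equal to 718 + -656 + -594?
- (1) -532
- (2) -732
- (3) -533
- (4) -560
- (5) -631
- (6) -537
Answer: 1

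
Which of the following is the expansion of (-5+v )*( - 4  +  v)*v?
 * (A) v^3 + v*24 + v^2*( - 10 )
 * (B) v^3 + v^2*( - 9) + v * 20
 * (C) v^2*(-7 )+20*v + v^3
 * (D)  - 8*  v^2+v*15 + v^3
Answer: B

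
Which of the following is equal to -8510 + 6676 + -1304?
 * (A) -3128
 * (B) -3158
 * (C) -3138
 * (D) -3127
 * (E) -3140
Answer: C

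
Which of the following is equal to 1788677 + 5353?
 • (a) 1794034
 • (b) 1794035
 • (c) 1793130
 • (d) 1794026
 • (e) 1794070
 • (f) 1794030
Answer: f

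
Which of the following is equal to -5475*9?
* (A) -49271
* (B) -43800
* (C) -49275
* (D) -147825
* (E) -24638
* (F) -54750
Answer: C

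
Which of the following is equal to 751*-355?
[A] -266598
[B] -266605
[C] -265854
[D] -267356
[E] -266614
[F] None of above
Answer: B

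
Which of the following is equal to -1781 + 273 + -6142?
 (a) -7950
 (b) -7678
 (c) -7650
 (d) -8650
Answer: c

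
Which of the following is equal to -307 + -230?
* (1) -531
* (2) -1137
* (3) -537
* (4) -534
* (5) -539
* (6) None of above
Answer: 3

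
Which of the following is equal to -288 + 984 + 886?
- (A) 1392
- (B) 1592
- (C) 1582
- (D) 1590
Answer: C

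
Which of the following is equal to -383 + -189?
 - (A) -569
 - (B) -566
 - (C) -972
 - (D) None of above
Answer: D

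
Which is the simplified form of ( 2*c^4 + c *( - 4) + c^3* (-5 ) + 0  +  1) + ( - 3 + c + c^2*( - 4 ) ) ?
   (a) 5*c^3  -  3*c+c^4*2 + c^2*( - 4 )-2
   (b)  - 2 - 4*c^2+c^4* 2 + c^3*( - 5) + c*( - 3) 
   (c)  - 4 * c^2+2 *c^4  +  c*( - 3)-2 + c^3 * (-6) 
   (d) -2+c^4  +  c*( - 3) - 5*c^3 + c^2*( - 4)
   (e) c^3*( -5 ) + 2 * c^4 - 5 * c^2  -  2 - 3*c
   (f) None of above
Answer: b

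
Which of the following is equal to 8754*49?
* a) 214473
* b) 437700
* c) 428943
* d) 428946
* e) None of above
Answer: d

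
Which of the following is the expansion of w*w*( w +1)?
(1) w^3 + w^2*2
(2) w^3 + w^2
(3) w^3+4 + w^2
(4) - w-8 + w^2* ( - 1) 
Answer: 2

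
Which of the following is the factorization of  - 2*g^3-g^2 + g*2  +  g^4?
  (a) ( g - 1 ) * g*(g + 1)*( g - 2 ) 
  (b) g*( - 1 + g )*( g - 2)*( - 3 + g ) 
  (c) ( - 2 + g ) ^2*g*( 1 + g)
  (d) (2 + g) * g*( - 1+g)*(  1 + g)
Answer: a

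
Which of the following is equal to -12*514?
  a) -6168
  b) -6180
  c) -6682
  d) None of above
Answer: a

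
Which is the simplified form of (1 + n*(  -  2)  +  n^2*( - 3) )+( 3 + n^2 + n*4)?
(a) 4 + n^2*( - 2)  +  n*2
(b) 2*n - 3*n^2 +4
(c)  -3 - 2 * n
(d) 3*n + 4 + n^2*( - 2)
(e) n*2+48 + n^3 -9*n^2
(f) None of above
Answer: a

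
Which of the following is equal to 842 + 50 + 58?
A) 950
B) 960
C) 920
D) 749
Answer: A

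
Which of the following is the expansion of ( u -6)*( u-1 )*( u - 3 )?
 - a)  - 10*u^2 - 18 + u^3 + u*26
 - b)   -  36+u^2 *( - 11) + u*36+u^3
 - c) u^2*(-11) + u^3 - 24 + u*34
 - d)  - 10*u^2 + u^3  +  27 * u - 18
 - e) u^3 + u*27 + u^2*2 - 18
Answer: d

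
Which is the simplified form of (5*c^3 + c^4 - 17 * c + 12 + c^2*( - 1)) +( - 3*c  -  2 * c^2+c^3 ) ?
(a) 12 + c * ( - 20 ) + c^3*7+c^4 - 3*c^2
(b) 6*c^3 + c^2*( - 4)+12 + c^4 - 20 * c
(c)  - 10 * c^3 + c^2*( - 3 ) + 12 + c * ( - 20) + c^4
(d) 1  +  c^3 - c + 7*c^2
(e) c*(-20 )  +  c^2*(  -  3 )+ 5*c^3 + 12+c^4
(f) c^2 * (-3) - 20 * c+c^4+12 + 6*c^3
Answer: f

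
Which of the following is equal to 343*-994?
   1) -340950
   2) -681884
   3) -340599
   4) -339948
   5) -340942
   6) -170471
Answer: 5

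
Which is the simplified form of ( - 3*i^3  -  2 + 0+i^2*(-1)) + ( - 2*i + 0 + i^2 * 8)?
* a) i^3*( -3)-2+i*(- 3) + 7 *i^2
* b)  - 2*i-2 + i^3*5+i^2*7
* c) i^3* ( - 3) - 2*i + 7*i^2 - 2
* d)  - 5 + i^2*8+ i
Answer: c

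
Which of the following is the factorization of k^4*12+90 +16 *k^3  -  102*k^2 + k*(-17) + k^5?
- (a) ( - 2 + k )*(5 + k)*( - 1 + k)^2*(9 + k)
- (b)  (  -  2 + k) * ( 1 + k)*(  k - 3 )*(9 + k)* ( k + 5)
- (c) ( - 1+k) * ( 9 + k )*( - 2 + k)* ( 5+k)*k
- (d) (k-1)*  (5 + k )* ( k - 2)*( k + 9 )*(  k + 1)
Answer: d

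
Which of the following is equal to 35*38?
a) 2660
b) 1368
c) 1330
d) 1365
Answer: c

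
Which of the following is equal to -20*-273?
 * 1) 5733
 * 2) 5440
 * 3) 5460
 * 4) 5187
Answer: 3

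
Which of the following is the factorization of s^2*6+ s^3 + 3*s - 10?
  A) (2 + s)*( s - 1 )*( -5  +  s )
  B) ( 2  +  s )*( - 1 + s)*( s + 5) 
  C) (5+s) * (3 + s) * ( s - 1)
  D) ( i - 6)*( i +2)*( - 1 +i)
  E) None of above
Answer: B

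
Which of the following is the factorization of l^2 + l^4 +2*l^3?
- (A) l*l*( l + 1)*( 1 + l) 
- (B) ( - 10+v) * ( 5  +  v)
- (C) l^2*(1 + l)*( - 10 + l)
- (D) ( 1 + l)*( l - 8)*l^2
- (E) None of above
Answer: A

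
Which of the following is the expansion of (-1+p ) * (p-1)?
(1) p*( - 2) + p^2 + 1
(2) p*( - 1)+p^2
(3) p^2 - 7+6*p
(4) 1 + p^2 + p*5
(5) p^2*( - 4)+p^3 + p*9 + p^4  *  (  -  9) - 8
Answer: 1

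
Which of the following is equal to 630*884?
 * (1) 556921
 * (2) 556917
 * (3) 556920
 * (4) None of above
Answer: 3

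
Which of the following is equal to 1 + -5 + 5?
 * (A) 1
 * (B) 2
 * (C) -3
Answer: A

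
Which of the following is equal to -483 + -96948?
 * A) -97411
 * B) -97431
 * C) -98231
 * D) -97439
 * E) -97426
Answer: B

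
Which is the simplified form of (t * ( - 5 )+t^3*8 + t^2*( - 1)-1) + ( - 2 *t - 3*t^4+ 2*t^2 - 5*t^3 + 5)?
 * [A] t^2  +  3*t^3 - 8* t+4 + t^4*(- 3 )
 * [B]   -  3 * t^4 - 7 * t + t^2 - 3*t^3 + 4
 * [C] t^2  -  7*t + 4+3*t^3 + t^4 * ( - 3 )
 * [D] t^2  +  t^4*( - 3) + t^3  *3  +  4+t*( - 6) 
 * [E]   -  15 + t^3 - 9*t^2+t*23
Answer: C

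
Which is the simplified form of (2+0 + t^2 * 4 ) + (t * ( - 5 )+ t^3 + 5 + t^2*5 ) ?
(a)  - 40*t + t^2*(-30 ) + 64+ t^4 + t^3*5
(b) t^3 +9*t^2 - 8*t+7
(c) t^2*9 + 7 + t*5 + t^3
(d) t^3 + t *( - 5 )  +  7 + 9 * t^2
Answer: d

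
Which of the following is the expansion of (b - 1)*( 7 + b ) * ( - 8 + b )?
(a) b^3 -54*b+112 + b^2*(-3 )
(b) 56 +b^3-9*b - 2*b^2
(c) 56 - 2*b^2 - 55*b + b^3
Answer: c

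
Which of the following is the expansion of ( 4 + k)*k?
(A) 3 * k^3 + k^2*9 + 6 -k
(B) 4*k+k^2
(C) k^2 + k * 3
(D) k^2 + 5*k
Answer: B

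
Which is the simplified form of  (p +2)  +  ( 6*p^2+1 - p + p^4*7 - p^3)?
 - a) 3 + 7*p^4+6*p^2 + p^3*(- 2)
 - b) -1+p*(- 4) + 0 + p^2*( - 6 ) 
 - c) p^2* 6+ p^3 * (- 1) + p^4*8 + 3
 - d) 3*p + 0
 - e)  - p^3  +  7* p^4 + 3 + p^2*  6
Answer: e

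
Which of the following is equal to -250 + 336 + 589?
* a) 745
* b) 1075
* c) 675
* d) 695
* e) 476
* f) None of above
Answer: c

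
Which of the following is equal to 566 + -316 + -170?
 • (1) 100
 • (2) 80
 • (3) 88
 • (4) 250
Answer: 2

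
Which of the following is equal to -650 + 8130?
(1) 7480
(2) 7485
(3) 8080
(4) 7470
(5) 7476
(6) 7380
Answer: 1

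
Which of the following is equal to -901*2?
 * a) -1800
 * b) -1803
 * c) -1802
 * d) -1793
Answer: c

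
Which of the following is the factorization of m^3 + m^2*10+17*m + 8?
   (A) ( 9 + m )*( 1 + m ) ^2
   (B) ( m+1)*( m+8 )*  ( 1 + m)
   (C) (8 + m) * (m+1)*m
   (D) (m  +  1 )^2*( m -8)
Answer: B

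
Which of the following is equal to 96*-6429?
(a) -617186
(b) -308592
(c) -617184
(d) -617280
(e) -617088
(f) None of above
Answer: c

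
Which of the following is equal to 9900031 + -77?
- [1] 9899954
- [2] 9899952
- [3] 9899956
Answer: 1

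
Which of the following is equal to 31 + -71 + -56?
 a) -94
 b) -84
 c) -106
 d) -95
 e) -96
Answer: e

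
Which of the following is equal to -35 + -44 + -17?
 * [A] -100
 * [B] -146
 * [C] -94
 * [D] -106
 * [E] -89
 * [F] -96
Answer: F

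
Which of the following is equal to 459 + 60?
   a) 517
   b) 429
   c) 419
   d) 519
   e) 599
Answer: d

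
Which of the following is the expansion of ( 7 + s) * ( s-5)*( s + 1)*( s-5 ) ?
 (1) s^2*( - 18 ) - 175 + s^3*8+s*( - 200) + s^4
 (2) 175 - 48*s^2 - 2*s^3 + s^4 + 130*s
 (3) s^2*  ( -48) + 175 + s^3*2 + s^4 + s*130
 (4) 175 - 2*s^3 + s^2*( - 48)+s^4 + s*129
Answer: 2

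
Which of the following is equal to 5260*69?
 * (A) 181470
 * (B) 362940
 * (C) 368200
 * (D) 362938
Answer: B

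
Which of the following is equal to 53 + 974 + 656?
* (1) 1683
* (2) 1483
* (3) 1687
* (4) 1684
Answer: 1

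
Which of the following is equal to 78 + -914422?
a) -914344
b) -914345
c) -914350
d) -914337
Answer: a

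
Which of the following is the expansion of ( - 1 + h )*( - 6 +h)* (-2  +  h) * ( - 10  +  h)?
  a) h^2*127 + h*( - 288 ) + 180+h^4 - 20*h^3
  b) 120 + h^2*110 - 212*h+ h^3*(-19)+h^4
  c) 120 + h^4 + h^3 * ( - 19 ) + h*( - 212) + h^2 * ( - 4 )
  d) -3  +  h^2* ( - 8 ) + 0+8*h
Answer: b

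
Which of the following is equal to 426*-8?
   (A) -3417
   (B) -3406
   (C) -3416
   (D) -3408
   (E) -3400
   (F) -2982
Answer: D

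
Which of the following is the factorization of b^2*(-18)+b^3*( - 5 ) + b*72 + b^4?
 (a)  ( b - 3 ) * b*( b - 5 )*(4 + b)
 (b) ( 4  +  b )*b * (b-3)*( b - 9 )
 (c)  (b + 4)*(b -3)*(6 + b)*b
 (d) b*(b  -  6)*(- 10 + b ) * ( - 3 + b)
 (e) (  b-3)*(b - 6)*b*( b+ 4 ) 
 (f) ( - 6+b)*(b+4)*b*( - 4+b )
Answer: e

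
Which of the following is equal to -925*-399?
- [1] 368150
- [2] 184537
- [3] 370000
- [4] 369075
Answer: 4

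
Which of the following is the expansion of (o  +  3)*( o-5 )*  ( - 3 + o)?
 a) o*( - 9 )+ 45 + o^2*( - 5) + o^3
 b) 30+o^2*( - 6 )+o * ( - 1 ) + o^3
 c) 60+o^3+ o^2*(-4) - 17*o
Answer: a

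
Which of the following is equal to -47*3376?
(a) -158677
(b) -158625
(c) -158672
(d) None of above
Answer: c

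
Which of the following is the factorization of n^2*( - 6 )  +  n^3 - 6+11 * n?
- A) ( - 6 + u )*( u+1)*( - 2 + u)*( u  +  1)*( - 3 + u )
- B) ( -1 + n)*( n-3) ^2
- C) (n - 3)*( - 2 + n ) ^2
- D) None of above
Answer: D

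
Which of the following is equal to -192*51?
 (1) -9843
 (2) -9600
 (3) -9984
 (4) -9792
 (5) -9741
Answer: 4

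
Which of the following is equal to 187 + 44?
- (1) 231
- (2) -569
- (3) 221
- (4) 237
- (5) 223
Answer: 1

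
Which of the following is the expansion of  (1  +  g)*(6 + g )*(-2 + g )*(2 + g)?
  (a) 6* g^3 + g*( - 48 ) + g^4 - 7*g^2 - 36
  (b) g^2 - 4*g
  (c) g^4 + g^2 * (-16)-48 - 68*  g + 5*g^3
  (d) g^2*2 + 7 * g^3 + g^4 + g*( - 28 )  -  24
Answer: d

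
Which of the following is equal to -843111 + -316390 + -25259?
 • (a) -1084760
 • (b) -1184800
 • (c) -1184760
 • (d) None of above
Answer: c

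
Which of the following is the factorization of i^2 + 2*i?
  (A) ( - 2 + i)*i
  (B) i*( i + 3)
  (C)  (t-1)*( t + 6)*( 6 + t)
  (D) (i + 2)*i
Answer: D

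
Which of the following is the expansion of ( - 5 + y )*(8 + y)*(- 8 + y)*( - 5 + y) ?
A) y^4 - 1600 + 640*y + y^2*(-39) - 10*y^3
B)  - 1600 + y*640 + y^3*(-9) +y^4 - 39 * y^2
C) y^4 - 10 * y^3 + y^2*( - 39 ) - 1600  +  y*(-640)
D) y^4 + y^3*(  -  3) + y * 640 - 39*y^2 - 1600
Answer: A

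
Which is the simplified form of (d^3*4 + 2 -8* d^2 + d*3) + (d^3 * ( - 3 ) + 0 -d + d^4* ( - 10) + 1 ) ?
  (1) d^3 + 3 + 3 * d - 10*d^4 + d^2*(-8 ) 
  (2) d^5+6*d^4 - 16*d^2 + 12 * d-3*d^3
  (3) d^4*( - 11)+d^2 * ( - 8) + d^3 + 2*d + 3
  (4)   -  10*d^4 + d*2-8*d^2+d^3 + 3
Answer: 4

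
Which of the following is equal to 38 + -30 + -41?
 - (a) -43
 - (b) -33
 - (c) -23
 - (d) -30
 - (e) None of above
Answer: b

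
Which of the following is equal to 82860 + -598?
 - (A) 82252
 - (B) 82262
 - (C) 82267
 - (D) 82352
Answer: B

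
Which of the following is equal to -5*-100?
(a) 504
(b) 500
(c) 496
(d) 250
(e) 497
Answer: b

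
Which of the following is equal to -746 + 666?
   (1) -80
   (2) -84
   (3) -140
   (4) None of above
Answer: 1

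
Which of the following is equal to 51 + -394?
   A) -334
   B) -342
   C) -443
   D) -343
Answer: D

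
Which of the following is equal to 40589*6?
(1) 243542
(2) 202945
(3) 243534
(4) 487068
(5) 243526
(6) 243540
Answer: 3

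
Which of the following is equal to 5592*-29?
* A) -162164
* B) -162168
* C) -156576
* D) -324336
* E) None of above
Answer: B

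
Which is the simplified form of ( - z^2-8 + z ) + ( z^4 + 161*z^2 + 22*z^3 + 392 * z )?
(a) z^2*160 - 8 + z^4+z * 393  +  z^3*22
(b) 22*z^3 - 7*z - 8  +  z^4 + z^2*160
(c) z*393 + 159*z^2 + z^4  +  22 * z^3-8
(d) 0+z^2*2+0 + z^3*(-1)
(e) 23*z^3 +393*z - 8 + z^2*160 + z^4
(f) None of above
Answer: a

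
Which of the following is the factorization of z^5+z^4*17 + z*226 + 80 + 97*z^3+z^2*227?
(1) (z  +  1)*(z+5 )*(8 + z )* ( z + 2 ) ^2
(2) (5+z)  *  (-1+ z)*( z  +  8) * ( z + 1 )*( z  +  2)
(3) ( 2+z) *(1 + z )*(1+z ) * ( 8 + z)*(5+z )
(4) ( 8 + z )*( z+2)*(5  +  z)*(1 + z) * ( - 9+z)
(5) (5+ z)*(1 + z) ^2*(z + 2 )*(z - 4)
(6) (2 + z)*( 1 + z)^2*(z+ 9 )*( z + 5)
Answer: 3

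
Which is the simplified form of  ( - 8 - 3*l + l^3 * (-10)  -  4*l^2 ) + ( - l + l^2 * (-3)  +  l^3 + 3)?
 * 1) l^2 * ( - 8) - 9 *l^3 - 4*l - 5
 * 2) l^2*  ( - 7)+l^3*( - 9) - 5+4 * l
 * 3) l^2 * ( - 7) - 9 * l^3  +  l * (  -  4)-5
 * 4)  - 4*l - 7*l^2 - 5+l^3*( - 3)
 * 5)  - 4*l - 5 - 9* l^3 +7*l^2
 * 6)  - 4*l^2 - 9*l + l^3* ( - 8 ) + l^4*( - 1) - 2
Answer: 3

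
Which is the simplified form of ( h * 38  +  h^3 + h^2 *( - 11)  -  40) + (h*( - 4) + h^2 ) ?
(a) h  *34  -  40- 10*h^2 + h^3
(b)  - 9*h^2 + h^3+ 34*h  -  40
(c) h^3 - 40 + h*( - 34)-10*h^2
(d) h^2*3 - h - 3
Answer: a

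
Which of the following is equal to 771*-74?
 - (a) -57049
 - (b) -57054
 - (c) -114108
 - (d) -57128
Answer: b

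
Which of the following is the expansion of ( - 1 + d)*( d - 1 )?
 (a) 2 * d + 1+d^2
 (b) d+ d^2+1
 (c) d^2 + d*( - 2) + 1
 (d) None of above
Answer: c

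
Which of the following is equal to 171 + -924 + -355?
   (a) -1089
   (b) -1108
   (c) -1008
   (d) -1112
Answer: b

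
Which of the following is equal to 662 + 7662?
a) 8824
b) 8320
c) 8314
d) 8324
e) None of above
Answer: d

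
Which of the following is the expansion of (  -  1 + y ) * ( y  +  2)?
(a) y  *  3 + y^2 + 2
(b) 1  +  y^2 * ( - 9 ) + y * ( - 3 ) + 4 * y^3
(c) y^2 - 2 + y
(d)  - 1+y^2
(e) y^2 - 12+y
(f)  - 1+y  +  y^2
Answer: c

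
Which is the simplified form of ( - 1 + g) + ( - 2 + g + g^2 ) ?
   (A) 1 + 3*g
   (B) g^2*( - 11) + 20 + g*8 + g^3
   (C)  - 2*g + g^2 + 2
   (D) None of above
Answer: D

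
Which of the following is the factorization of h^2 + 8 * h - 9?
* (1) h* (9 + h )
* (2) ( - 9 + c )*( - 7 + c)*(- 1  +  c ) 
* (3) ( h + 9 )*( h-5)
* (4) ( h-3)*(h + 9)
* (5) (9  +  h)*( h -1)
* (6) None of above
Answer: 5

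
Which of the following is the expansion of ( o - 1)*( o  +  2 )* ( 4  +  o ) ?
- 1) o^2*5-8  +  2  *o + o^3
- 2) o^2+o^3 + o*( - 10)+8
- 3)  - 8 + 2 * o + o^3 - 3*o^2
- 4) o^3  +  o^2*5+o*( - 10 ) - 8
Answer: 1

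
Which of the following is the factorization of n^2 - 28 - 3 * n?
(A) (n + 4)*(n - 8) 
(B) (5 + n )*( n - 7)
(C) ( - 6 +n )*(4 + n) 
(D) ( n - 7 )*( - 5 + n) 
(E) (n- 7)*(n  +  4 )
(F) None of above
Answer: E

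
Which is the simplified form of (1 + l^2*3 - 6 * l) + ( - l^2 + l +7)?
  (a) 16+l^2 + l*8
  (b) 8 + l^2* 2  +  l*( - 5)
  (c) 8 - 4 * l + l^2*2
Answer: b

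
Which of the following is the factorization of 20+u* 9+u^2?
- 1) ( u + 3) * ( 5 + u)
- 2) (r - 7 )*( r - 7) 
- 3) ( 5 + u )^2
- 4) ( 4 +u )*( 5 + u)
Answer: 4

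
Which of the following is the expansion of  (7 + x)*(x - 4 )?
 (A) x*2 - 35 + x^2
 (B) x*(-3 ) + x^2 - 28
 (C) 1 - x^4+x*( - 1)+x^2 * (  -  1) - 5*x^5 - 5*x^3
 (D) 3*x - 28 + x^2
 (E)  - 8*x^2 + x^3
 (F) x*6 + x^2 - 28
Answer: D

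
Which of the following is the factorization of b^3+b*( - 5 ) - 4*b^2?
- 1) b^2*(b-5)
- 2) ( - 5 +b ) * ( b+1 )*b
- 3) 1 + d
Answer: 2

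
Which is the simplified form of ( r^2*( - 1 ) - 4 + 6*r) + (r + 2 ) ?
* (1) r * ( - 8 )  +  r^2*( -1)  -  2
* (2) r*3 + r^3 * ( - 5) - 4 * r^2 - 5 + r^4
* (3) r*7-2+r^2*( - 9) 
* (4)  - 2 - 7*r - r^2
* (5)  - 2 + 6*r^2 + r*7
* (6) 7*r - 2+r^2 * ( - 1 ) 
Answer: 6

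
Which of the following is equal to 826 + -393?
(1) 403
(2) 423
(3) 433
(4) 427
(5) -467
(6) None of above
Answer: 3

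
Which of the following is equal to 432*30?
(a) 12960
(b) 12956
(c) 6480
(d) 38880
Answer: a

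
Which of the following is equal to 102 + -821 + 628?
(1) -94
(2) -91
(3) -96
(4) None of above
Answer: 2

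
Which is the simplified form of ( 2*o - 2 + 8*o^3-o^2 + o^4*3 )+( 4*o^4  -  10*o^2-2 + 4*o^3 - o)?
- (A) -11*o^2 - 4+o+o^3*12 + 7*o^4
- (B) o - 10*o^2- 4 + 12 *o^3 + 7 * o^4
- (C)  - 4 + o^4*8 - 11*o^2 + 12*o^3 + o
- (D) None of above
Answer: A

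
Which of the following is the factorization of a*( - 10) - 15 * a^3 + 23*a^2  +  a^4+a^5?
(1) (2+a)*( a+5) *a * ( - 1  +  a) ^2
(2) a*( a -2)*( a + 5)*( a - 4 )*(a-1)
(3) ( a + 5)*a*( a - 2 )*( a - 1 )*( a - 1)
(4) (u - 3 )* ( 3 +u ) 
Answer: 3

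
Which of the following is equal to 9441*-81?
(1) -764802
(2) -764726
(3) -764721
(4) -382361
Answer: 3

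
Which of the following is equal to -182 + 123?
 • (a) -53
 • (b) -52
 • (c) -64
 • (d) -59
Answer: d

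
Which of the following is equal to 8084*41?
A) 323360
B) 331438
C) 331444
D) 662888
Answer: C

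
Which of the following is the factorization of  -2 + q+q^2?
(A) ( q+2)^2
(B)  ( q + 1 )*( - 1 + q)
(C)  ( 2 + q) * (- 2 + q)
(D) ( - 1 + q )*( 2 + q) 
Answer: D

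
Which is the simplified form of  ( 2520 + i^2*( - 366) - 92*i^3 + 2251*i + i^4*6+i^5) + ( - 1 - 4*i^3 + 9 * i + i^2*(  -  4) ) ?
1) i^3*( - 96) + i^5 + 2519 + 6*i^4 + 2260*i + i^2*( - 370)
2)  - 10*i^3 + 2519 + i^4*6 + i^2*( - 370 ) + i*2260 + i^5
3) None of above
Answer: 1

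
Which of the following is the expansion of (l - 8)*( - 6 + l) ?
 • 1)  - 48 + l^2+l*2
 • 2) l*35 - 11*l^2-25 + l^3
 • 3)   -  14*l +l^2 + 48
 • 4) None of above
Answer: 3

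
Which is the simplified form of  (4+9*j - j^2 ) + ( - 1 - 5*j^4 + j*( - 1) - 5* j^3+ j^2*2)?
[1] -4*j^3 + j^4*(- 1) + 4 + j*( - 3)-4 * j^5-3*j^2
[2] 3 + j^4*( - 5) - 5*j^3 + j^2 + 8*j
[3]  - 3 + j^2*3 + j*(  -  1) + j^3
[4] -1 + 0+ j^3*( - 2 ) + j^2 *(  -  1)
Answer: 2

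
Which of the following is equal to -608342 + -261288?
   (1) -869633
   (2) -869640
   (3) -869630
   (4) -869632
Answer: 3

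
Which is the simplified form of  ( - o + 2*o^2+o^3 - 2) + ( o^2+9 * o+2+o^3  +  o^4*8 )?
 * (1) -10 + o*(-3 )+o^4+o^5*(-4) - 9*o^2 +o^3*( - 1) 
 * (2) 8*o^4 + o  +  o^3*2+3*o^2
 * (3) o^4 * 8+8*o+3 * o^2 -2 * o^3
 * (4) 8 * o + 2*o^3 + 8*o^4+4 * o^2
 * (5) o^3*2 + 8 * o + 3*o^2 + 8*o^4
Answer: 5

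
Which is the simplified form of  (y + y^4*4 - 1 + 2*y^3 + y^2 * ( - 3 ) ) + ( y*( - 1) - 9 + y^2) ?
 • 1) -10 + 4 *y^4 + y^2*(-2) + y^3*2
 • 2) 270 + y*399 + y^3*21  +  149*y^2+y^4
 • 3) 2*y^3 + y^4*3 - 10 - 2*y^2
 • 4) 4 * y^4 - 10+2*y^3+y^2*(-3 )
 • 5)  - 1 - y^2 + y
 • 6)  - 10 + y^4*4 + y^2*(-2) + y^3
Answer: 1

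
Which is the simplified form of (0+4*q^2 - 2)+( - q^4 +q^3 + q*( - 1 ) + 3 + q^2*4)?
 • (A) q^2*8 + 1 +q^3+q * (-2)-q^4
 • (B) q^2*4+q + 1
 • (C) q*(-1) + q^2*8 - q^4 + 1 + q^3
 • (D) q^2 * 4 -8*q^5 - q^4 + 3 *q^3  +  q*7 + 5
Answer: C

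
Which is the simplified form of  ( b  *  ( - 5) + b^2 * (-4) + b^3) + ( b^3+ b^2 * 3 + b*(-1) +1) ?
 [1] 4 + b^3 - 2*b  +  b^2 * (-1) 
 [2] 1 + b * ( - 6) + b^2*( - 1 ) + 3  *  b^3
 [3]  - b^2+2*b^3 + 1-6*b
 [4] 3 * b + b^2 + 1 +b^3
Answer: 3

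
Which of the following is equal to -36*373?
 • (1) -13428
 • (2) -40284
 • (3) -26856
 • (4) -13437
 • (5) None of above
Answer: 1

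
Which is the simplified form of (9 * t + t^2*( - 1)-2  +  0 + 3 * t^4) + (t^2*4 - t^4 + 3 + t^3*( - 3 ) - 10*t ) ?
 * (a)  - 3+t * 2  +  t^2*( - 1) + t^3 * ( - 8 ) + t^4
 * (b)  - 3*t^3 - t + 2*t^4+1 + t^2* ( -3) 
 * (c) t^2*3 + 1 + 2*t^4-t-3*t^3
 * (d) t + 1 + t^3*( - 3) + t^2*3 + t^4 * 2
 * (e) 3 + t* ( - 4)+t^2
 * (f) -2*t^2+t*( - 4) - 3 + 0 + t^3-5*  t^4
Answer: c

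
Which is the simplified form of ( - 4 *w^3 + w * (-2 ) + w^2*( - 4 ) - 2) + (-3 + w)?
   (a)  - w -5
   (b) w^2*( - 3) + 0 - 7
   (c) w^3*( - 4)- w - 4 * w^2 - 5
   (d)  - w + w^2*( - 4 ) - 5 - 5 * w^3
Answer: c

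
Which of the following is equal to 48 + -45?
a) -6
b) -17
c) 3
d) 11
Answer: c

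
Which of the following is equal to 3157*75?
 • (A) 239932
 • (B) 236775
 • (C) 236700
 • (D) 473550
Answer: B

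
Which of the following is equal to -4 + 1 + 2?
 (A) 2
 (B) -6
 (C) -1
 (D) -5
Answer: C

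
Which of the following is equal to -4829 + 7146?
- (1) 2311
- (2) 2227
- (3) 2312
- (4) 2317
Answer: 4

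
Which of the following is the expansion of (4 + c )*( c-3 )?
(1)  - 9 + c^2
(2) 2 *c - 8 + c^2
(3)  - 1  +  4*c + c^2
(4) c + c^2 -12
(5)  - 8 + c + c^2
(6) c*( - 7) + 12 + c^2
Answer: 4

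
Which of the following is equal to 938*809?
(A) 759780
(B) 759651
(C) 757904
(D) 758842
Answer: D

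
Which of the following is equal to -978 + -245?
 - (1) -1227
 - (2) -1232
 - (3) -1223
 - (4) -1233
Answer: 3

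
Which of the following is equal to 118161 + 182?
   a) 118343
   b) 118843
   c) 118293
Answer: a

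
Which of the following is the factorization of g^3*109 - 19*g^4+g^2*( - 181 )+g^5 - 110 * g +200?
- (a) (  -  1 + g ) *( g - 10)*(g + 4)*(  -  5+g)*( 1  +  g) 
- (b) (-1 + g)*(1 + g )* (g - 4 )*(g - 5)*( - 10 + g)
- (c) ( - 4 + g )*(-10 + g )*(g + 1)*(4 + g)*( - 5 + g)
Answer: b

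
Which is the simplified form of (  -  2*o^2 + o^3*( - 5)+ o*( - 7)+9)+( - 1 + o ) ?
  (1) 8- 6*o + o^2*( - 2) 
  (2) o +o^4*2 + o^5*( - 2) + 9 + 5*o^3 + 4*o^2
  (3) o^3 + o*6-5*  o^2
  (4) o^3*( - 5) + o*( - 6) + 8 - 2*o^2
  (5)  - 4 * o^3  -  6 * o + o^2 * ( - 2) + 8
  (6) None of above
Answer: 4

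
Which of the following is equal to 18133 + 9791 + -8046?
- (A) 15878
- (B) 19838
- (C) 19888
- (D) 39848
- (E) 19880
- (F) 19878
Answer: F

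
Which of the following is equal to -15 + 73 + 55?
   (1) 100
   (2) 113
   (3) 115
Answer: 2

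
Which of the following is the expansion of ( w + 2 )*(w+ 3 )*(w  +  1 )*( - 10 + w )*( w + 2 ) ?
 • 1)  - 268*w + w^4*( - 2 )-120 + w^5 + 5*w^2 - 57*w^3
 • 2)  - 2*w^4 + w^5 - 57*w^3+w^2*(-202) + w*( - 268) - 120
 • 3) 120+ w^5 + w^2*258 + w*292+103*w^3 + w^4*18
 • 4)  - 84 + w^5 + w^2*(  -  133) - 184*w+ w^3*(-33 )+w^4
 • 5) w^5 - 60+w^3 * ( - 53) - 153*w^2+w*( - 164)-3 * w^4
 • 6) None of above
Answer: 2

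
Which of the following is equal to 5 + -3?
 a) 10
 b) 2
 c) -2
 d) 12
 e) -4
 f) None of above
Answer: b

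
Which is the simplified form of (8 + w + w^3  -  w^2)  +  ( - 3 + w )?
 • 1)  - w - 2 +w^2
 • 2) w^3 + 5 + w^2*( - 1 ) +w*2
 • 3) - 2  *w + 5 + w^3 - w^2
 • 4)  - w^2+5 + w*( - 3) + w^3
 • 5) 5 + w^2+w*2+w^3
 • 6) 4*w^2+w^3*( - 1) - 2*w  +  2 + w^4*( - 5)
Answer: 2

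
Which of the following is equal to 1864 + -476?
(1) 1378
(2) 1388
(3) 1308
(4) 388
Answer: 2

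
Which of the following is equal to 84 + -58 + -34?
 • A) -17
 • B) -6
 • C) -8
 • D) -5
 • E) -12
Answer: C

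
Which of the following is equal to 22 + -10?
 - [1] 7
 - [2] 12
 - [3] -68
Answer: 2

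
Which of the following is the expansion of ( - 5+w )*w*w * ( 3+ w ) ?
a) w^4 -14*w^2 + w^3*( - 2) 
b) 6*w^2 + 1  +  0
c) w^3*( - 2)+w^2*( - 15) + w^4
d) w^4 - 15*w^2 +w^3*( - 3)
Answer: c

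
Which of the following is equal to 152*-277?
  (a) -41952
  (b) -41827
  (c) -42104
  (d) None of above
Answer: c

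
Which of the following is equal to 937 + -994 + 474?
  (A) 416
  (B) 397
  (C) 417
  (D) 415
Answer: C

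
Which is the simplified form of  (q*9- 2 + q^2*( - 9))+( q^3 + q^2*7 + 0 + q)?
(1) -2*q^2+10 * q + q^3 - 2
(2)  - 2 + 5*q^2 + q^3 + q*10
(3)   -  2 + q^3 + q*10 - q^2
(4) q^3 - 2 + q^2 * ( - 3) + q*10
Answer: 1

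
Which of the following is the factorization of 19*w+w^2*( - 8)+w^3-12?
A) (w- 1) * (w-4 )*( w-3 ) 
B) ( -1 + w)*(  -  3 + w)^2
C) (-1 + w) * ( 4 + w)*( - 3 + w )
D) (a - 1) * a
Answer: A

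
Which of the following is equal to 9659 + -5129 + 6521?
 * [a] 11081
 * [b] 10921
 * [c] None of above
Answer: c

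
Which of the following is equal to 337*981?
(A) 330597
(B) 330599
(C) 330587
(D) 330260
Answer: A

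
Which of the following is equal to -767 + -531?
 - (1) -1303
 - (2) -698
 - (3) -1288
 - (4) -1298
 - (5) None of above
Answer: 4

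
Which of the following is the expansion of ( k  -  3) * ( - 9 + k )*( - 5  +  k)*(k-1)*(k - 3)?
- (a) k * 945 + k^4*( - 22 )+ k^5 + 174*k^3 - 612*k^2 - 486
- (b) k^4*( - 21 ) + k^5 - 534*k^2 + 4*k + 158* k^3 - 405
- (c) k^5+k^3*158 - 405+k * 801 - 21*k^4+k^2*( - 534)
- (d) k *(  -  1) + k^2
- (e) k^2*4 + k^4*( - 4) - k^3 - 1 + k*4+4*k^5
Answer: c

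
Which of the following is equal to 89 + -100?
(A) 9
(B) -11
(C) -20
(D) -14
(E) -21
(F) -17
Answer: B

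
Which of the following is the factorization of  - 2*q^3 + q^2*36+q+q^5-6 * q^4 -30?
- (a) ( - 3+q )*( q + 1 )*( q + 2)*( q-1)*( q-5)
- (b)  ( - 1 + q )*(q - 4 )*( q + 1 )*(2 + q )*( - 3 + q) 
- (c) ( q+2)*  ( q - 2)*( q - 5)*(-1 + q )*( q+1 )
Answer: a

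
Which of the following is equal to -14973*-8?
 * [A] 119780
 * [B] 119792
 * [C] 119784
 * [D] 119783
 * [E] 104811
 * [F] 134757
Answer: C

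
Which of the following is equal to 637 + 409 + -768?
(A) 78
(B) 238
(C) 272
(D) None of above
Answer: D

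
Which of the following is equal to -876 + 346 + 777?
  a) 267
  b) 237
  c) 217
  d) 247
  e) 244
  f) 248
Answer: d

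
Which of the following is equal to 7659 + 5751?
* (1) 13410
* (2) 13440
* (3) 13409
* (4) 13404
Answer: 1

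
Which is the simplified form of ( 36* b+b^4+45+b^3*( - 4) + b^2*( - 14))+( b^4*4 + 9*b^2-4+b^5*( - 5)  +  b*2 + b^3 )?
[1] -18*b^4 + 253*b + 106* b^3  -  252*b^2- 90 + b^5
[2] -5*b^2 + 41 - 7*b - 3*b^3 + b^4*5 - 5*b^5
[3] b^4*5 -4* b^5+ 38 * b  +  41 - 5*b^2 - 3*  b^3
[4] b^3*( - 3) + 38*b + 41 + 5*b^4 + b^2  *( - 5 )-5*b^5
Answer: 4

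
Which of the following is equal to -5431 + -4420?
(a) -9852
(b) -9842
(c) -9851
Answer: c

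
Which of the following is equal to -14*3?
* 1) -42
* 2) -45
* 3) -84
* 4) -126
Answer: 1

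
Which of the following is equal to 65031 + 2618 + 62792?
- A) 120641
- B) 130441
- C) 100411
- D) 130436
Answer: B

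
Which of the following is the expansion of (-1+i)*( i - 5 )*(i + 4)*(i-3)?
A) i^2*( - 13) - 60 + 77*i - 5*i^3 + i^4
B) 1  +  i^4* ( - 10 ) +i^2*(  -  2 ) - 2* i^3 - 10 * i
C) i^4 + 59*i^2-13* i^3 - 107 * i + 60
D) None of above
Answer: A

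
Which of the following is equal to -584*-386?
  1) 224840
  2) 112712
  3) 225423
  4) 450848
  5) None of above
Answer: 5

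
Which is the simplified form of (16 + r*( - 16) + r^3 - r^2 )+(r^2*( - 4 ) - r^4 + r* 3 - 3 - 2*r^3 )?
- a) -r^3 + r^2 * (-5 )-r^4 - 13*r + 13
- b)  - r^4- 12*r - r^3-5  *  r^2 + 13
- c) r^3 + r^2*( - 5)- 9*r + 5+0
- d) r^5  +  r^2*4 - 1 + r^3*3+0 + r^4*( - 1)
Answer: a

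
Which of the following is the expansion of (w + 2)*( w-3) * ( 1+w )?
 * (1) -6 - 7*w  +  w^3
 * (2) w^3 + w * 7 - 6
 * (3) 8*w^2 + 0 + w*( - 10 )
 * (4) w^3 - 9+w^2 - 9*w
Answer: 1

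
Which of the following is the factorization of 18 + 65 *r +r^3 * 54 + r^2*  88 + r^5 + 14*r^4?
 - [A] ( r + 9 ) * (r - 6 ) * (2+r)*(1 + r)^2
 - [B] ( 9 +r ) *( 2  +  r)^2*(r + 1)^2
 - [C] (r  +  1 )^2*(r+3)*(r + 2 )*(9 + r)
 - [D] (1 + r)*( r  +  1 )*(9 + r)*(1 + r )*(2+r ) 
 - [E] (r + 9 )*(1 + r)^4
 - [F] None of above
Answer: D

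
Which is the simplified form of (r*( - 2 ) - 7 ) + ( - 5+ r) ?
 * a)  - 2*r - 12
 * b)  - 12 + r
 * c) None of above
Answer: c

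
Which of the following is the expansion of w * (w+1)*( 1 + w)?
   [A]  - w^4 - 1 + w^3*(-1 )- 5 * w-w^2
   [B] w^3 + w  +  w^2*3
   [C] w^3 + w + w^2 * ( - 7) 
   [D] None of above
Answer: D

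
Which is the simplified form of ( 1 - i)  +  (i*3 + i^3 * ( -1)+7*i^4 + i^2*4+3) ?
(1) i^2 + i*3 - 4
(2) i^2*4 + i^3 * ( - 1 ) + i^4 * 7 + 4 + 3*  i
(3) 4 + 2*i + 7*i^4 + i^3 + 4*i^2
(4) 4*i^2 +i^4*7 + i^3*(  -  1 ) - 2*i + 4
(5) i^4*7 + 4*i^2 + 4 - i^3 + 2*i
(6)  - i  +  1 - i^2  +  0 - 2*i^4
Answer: 5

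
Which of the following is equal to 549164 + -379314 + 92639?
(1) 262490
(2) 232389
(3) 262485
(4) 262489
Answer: 4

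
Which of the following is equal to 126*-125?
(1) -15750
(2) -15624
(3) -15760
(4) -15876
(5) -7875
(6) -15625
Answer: 1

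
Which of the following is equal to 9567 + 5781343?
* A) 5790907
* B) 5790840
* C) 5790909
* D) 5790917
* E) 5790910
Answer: E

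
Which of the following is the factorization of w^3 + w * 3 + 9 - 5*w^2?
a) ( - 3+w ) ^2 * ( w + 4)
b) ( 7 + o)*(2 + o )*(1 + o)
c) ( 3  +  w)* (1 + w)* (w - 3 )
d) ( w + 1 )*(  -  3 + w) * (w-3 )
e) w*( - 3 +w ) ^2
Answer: d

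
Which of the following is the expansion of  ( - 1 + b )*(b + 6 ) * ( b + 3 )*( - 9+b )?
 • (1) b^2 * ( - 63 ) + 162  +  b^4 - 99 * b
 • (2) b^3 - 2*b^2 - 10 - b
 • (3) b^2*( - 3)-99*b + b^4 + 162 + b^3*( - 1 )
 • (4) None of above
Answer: 4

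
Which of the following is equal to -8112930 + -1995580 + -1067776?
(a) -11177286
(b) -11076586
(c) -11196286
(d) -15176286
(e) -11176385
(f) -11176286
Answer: f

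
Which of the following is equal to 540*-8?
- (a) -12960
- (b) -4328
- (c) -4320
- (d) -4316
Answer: c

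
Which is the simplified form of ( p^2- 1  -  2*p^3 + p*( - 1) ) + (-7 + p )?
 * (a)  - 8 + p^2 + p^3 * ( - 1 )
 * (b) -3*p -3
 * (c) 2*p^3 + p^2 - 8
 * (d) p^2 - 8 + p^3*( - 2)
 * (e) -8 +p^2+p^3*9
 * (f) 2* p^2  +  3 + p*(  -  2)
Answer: d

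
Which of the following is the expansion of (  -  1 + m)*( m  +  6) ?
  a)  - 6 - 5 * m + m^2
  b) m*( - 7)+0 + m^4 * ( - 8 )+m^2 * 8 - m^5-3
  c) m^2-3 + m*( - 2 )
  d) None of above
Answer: d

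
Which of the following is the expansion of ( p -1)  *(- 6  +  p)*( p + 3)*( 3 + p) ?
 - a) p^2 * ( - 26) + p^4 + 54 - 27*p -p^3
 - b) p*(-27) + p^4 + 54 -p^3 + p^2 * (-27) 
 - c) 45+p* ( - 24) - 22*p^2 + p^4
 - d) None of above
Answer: b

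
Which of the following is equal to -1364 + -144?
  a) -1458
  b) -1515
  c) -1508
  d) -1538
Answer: c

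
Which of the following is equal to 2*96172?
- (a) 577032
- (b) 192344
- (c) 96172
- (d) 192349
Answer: b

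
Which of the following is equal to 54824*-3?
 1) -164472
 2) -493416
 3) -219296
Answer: 1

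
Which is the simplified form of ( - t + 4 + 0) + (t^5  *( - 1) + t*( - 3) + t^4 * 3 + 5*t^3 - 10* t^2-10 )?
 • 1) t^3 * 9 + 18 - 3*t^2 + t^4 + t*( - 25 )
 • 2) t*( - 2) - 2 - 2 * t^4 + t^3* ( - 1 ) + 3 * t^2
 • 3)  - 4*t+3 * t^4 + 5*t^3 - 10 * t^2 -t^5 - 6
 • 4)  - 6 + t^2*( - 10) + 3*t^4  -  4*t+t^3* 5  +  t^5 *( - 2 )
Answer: 3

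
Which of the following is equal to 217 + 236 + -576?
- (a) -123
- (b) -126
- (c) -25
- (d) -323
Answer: a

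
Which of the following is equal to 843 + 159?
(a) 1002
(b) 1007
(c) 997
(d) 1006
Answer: a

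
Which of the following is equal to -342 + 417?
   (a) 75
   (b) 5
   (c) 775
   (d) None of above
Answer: a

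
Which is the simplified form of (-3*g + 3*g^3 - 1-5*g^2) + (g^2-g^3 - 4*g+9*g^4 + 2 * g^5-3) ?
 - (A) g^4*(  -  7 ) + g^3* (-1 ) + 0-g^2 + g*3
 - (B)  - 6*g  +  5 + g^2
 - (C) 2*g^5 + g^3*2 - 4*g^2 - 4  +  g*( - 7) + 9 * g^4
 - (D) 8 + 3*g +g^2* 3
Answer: C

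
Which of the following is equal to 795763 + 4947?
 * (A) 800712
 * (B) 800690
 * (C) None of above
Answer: C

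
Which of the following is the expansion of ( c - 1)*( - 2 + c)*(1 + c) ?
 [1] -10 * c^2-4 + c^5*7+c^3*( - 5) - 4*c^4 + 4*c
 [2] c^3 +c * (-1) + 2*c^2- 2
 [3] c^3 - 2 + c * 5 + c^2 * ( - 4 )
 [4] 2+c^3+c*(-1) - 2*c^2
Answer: 4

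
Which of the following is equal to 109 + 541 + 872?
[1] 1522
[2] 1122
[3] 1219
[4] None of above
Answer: 1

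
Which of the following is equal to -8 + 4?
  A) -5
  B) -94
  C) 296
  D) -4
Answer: D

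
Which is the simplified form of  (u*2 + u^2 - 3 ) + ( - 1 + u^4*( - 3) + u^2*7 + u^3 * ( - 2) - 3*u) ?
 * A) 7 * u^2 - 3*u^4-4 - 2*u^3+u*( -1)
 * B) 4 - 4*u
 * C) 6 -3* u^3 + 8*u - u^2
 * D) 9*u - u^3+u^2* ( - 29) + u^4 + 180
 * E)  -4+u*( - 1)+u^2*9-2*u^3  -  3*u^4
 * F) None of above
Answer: F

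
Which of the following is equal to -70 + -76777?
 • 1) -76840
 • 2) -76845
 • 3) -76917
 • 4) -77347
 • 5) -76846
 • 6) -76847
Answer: 6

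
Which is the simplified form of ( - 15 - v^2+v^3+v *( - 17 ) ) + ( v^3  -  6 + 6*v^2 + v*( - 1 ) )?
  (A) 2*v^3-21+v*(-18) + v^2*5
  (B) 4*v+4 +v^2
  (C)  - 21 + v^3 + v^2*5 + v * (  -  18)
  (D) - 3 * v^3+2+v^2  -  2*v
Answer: A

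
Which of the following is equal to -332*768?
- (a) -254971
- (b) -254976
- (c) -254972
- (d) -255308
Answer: b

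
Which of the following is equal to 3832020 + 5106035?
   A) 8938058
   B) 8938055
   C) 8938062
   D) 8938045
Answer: B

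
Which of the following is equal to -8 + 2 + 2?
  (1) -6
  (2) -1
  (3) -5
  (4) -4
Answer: 4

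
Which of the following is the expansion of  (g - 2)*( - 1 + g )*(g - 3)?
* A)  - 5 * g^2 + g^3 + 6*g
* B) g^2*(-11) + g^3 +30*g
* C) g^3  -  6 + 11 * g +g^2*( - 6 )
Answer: C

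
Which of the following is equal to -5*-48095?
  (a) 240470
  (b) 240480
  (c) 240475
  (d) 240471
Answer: c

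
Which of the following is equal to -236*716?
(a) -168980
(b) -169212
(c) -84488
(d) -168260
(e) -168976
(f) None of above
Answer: e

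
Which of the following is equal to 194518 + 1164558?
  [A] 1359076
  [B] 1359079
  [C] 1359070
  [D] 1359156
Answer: A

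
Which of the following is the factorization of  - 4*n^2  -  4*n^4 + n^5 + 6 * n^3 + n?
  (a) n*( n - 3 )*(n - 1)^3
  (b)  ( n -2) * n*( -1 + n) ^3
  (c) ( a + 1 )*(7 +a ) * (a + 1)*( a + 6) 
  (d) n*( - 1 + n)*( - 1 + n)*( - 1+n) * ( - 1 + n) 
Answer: d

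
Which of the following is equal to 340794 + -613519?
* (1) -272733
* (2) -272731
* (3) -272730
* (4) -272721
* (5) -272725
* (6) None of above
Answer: 5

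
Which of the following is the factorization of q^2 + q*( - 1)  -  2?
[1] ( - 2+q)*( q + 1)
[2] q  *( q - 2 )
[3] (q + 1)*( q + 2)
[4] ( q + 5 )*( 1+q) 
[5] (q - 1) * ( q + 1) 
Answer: 1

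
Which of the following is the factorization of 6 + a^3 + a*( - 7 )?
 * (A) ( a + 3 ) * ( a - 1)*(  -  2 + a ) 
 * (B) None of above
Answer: A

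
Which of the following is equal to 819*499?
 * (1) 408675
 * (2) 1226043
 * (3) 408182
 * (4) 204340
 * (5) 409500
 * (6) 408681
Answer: 6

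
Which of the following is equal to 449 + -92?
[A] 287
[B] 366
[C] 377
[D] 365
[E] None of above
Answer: E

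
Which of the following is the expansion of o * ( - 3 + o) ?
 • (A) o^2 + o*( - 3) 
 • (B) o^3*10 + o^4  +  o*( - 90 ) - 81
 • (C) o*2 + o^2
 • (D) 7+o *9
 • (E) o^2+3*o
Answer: A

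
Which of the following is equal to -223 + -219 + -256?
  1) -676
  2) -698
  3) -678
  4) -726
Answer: 2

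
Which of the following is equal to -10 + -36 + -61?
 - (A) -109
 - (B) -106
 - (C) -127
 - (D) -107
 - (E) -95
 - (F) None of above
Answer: D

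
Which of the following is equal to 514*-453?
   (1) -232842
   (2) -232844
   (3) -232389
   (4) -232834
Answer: 1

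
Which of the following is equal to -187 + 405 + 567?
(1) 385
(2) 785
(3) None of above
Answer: 2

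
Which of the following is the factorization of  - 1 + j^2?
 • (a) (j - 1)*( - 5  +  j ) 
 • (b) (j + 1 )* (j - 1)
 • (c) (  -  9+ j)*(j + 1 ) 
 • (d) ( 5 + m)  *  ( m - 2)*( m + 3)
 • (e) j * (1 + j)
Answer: b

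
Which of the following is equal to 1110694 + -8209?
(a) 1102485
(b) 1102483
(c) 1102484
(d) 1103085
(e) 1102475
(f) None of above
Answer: a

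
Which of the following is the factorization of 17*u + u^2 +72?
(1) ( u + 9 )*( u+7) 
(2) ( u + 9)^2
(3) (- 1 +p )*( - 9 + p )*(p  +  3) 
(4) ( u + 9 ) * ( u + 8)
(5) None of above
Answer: 4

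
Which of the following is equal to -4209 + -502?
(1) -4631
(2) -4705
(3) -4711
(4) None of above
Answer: 3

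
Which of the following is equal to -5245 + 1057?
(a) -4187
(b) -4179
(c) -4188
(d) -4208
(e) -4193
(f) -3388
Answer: c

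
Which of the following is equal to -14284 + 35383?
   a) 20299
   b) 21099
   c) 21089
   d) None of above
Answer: b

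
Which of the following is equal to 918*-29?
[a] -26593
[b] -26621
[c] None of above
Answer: c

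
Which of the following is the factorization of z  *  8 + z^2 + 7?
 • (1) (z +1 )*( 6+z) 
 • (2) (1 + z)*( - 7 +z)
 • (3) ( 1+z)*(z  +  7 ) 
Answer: 3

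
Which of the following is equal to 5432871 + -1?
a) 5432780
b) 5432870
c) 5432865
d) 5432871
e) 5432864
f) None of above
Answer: b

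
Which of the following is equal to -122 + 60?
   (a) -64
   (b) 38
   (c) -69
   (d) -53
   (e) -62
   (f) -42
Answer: e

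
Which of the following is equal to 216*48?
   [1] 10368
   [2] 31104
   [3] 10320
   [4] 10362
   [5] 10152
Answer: 1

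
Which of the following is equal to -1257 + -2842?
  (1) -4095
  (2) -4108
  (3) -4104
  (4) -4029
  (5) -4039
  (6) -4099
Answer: 6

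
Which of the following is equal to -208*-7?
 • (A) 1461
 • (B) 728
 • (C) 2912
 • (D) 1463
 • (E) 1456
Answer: E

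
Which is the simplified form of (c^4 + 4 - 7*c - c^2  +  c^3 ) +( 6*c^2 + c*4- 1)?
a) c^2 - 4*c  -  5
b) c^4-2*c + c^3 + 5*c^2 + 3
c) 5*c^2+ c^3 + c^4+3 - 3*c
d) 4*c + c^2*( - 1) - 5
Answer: c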